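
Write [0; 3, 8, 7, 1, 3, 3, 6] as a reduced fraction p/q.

Fold from the inside: start with 6/1.
  3 + 1/6 = 19/6
  3 + 6/19 = 63/19
  1 + 19/63 = 82/63
  7 + 63/82 = 637/82
  8 + 82/637 = 5178/637
  3 + 637/5178 = 16171/5178
  0 + 5178/16171 = 5178/16171

5178/16171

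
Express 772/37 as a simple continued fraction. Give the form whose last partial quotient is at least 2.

[20; 1, 6, 2, 2]

772 = 20×37 + 32
37 = 1×32 + 5
32 = 6×5 + 2
5 = 2×2 + 1
2 = 2×1 + 0  (stop)
So 772/37 = [20; 1, 6, 2, 2].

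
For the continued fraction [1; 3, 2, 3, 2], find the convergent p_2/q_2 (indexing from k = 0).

Using pₖ = aₖpₖ₋₁ + pₖ₋₂, qₖ = aₖqₖ₋₁ + qₖ₋₂ (with p₋₁=1, p₋₂=0, q₋₁=0, q₋₂=1):
  k=0: a=1, p=1, q=1
  k=1: a=3, p=4, q=3
  k=2: a=2, p=9, q=7

9/7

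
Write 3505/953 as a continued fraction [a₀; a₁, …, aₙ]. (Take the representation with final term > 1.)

[3; 1, 2, 9, 1, 1, 2, 6]

3505 = 3*953 + 646
953 = 1*646 + 307
646 = 2*307 + 32
307 = 9*32 + 19
32 = 1*19 + 13
19 = 1*13 + 6
13 = 2*6 + 1
6 = 6*1 + 0  (stop)
So 3505/953 = [3; 1, 2, 9, 1, 1, 2, 6].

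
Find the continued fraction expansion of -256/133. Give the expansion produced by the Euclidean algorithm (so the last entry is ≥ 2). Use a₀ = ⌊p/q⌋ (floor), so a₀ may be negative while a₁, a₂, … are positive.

-256 = -2·133 + 10
133 = 13·10 + 3
10 = 3·3 + 1
3 = 3·1 + 0  (stop)
So -256/133 = [-2; 13, 3, 3].

[-2; 13, 3, 3]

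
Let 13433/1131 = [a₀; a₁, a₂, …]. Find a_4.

13433 = 11·1131 + 992   →  a_0 = 11
1131 = 1·992 + 139   →  a_1 = 1
992 = 7·139 + 19   →  a_2 = 7
139 = 7·19 + 6   →  a_3 = 7
19 = 3·6 + 1   →  a_4 = 3

3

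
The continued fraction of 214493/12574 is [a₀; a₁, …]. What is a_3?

214493 = 17·12574 + 735   →  a_0 = 17
12574 = 17·735 + 79   →  a_1 = 17
735 = 9·79 + 24   →  a_2 = 9
79 = 3·24 + 7   →  a_3 = 3

3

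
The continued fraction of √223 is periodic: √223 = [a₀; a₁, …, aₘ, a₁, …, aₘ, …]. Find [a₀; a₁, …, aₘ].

a₀ = ⌊√223⌋ = 14.
With m₀=0, d₀=1 and mₖ₊₁ = dₖaₖ − mₖ, dₖ₊₁ = (n − mₖ₊₁²)/dₖ, aₖ₊₁ = ⌊(a₀+mₖ₊₁)/dₖ₊₁⌋:
  k=1: m=14, d=27, a=1
  k=2: m=13, d=2, a=13
  k=3: m=13, d=27, a=1
  k=4: m=14, d=1, a=28
d=1 and a=2a₀=28 at k=4, so the next step gives (m, d) = (14, 27) again — its k=1 value — and the period has length 4.

[14; 1, 13, 1, 28]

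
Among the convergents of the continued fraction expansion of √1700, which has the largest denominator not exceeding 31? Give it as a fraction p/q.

√1700 = [41; 4, 3, 20, 3, 4, 82, …] (period length 6).
Convergents:
  p_0/q_0 = 41/1
  p_1/q_1 = 165/4
  p_2/q_2 = 536/13
  p_3/q_3 = 10885/264
q_2 = 13 ≤ 31 < 264 = q_3, so the answer is 536/13.

536/13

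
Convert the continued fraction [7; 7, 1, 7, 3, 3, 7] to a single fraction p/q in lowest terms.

Using pₖ = aₖpₖ₋₁ + pₖ₋₂ and qₖ = aₖqₖ₋₁ + qₖ₋₂:
  k=0: a=7, p=7, q=1
  k=1: a=7, p=50, q=7
  k=2: a=1, p=57, q=8
  k=3: a=7, p=449, q=63
  k=4: a=3, p=1404, q=197
  k=5: a=3, p=4661, q=654
  k=6: a=7, p=34031, q=4775

34031/4775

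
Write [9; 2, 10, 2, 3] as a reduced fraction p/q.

1450/153

Fold from the inside: start with 3/1.
  2 + 1/3 = 7/3
  10 + 3/7 = 73/7
  2 + 7/73 = 153/73
  9 + 73/153 = 1450/153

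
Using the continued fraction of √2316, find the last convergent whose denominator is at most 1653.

√2316 = [48; 8, 96, …] (period length 2).
Convergents:
  p_0/q_0 = 48/1
  p_1/q_1 = 385/8
  p_2/q_2 = 37008/769
  p_3/q_3 = 296449/6160
q_2 = 769 ≤ 1653 < 6160 = q_3, so the answer is 37008/769.

37008/769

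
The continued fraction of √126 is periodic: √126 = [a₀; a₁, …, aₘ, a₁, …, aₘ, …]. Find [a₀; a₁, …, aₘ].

[11; 4, 2, 4, 22]

a₀ = ⌊√126⌋ = 11.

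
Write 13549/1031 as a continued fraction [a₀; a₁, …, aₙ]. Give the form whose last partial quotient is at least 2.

13549 = 13×1031 + 146
1031 = 7×146 + 9
146 = 16×9 + 2
9 = 4×2 + 1
2 = 2×1 + 0  (stop)
So 13549/1031 = [13; 7, 16, 4, 2].

[13; 7, 16, 4, 2]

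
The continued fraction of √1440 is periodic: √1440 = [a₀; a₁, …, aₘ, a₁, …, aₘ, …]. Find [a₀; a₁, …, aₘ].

a₀ = ⌊√1440⌋ = 37.
With m₀=0, d₀=1 and mₖ₊₁ = dₖaₖ − mₖ, dₖ₊₁ = (n − mₖ₊₁²)/dₖ, aₖ₊₁ = ⌊(a₀+mₖ₊₁)/dₖ₊₁⌋:
  k=1: m=37, d=71, a=1
  k=2: m=34, d=4, a=17
  k=3: m=34, d=71, a=1
  k=4: m=37, d=1, a=74
d=1 and a=2a₀=74 at k=4, so the next step gives (m, d) = (37, 71) again — its k=1 value — and the period has length 4.

[37; 1, 17, 1, 74]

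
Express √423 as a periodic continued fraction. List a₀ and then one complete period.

[20; 1, 1, 3, 4, 3, 1, 1, 40]

a₀ = ⌊√423⌋ = 20.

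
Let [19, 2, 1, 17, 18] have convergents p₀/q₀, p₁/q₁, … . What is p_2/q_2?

Using pₖ = aₖpₖ₋₁ + pₖ₋₂, qₖ = aₖqₖ₋₁ + qₖ₋₂ (with p₋₁=1, p₋₂=0, q₋₁=0, q₋₂=1):
  k=0: a=19, p=19, q=1
  k=1: a=2, p=39, q=2
  k=2: a=1, p=58, q=3

58/3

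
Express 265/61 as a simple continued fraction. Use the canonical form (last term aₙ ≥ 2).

[4; 2, 1, 9, 2]

265 = 4*61 + 21
61 = 2*21 + 19
21 = 1*19 + 2
19 = 9*2 + 1
2 = 2*1 + 0  (stop)
So 265/61 = [4; 2, 1, 9, 2].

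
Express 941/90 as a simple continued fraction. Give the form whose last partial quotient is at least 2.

941 = 10·90 + 41
90 = 2·41 + 8
41 = 5·8 + 1
8 = 8·1 + 0  (stop)
So 941/90 = [10; 2, 5, 8].

[10; 2, 5, 8]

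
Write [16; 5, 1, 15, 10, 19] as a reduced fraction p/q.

295219/18259

Using pₖ = aₖpₖ₋₁ + pₖ₋₂ and qₖ = aₖqₖ₋₁ + qₖ₋₂:
  k=0: a=16, p=16, q=1
  k=1: a=5, p=81, q=5
  k=2: a=1, p=97, q=6
  k=3: a=15, p=1536, q=95
  k=4: a=10, p=15457, q=956
  k=5: a=19, p=295219, q=18259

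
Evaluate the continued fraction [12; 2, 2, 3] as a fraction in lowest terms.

211/17

Using pₖ = aₖpₖ₋₁ + pₖ₋₂ and qₖ = aₖqₖ₋₁ + qₖ₋₂:
  k=0: a=12, p=12, q=1
  k=1: a=2, p=25, q=2
  k=2: a=2, p=62, q=5
  k=3: a=3, p=211, q=17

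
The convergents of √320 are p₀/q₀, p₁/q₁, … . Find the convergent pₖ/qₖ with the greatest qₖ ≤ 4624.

51841/2898

√320 = [17; 1, 7, 1, 34, …] (period length 4).
Convergents:
  p_0/q_0 = 17/1
  p_1/q_1 = 18/1
  p_2/q_2 = 143/8
  p_3/q_3 = 161/9
  p_4/q_4 = 5617/314
  p_5/q_5 = 5778/323
  p_6/q_6 = 46063/2575
  p_7/q_7 = 51841/2898
  p_8/q_8 = 1808657/101107
q_7 = 2898 ≤ 4624 < 101107 = q_8, so the answer is 51841/2898.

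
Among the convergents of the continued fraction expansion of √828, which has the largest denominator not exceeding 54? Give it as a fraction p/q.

1151/40

√828 = [28; 1, 3, 2, 3, 1, 56, …] (period length 6).
Convergents:
  p_0/q_0 = 28/1
  p_1/q_1 = 29/1
  p_2/q_2 = 115/4
  p_3/q_3 = 259/9
  p_4/q_4 = 892/31
  p_5/q_5 = 1151/40
  p_6/q_6 = 65348/2271
q_5 = 40 ≤ 54 < 2271 = q_6, so the answer is 1151/40.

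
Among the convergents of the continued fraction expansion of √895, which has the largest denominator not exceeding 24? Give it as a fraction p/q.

√895 = [29; 1, 10, 1, 58, …] (period length 4).
Convergents:
  p_0/q_0 = 29/1
  p_1/q_1 = 30/1
  p_2/q_2 = 329/11
  p_3/q_3 = 359/12
  p_4/q_4 = 21151/707
q_3 = 12 ≤ 24 < 707 = q_4, so the answer is 359/12.

359/12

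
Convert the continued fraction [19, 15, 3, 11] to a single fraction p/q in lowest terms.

9933/521

Fold from the inside: start with 11/1.
  3 + 1/11 = 34/11
  15 + 11/34 = 521/34
  19 + 34/521 = 9933/521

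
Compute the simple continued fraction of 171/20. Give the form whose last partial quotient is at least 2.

171 = 8·20 + 11
20 = 1·11 + 9
11 = 1·9 + 2
9 = 4·2 + 1
2 = 2·1 + 0  (stop)
So 171/20 = [8; 1, 1, 4, 2].

[8; 1, 1, 4, 2]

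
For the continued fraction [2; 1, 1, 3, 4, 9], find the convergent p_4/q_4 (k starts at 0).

77/30

Using pₖ = aₖpₖ₋₁ + pₖ₋₂, qₖ = aₖqₖ₋₁ + qₖ₋₂ (with p₋₁=1, p₋₂=0, q₋₁=0, q₋₂=1):
  k=0: a=2, p=2, q=1
  k=1: a=1, p=3, q=1
  k=2: a=1, p=5, q=2
  k=3: a=3, p=18, q=7
  k=4: a=4, p=77, q=30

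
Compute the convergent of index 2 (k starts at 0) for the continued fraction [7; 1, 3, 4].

Using pₖ = aₖpₖ₋₁ + pₖ₋₂, qₖ = aₖqₖ₋₁ + qₖ₋₂ (with p₋₁=1, p₋₂=0, q₋₁=0, q₋₂=1):
  k=0: a=7, p=7, q=1
  k=1: a=1, p=8, q=1
  k=2: a=3, p=31, q=4

31/4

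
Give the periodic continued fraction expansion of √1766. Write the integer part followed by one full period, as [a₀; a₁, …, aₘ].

[42; 42, 84]

a₀ = ⌊√1766⌋ = 42.
With m₀=0, d₀=1 and mₖ₊₁ = dₖaₖ − mₖ, dₖ₊₁ = (n − mₖ₊₁²)/dₖ, aₖ₊₁ = ⌊(a₀+mₖ₊₁)/dₖ₊₁⌋:
  k=1: m=42, d=2, a=42
  k=2: m=42, d=1, a=84
d=1 and a=2a₀=84 at k=2, so the next step gives (m, d) = (42, 2) again — its k=1 value — and the period has length 2.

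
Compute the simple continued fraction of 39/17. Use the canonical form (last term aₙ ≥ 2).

[2; 3, 2, 2]

39 = 2×17 + 5
17 = 3×5 + 2
5 = 2×2 + 1
2 = 2×1 + 0  (stop)
So 39/17 = [2; 3, 2, 2].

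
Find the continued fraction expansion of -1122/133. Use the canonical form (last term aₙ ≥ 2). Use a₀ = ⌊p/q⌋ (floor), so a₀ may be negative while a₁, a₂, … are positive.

-1122 = -9×133 + 75
133 = 1×75 + 58
75 = 1×58 + 17
58 = 3×17 + 7
17 = 2×7 + 3
7 = 2×3 + 1
3 = 3×1 + 0  (stop)
So -1122/133 = [-9; 1, 1, 3, 2, 2, 3].

[-9; 1, 1, 3, 2, 2, 3]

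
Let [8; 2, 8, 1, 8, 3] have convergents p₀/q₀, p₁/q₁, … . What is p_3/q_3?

Using pₖ = aₖpₖ₋₁ + pₖ₋₂, qₖ = aₖqₖ₋₁ + qₖ₋₂ (with p₋₁=1, p₋₂=0, q₋₁=0, q₋₂=1):
  k=0: a=8, p=8, q=1
  k=1: a=2, p=17, q=2
  k=2: a=8, p=144, q=17
  k=3: a=1, p=161, q=19

161/19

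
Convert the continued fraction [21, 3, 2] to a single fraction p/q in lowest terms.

Using pₖ = aₖpₖ₋₁ + pₖ₋₂ and qₖ = aₖqₖ₋₁ + qₖ₋₂:
  k=0: a=21, p=21, q=1
  k=1: a=3, p=64, q=3
  k=2: a=2, p=149, q=7

149/7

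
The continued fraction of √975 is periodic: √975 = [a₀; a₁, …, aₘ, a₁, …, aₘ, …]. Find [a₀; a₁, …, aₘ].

[31; 4, 2, 4, 62]

a₀ = ⌊√975⌋ = 31.
With m₀=0, d₀=1 and mₖ₊₁ = dₖaₖ − mₖ, dₖ₊₁ = (n − mₖ₊₁²)/dₖ, aₖ₊₁ = ⌊(a₀+mₖ₊₁)/dₖ₊₁⌋:
  k=1: m=31, d=14, a=4
  k=2: m=25, d=25, a=2
  k=3: m=25, d=14, a=4
  k=4: m=31, d=1, a=62
d=1 and a=2a₀=62 at k=4, so the next step gives (m, d) = (31, 14) again — its k=1 value — and the period has length 4.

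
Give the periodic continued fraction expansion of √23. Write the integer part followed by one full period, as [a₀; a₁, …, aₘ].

[4; 1, 3, 1, 8]

a₀ = ⌊√23⌋ = 4.
With m₀=0, d₀=1 and mₖ₊₁ = dₖaₖ − mₖ, dₖ₊₁ = (n − mₖ₊₁²)/dₖ, aₖ₊₁ = ⌊(a₀+mₖ₊₁)/dₖ₊₁⌋:
  k=1: m=4, d=7, a=1
  k=2: m=3, d=2, a=3
  k=3: m=3, d=7, a=1
  k=4: m=4, d=1, a=8
d=1 and a=2a₀=8 at k=4, so the next step gives (m, d) = (4, 7) again — its k=1 value — and the period has length 4.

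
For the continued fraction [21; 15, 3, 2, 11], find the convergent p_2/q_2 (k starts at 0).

Using pₖ = aₖpₖ₋₁ + pₖ₋₂, qₖ = aₖqₖ₋₁ + qₖ₋₂ (with p₋₁=1, p₋₂=0, q₋₁=0, q₋₂=1):
  k=0: a=21, p=21, q=1
  k=1: a=15, p=316, q=15
  k=2: a=3, p=969, q=46

969/46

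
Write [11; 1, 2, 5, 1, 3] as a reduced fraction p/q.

Fold from the inside: start with 3/1.
  1 + 1/3 = 4/3
  5 + 3/4 = 23/4
  2 + 4/23 = 50/23
  1 + 23/50 = 73/50
  11 + 50/73 = 853/73

853/73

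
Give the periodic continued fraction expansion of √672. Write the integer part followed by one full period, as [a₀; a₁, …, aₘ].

a₀ = ⌊√672⌋ = 25.
With m₀=0, d₀=1 and mₖ₊₁ = dₖaₖ − mₖ, dₖ₊₁ = (n − mₖ₊₁²)/dₖ, aₖ₊₁ = ⌊(a₀+mₖ₊₁)/dₖ₊₁⌋:
  k=1: m=25, d=47, a=1
  k=2: m=22, d=4, a=11
  k=3: m=22, d=47, a=1
  k=4: m=25, d=1, a=50
d=1 and a=2a₀=50 at k=4, so the next step gives (m, d) = (25, 47) again — its k=1 value — and the period has length 4.

[25; 1, 11, 1, 50]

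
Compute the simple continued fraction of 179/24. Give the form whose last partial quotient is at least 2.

[7; 2, 5, 2]

179 = 7·24 + 11
24 = 2·11 + 2
11 = 5·2 + 1
2 = 2·1 + 0  (stop)
So 179/24 = [7; 2, 5, 2].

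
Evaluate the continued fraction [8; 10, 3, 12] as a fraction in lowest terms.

Using pₖ = aₖpₖ₋₁ + pₖ₋₂ and qₖ = aₖqₖ₋₁ + qₖ₋₂:
  k=0: a=8, p=8, q=1
  k=1: a=10, p=81, q=10
  k=2: a=3, p=251, q=31
  k=3: a=12, p=3093, q=382

3093/382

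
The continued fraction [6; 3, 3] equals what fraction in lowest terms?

63/10

Fold from the inside: start with 3/1.
  3 + 1/3 = 10/3
  6 + 3/10 = 63/10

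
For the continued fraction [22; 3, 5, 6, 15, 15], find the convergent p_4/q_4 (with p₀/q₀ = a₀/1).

Using pₖ = aₖpₖ₋₁ + pₖ₋₂, qₖ = aₖqₖ₋₁ + qₖ₋₂ (with p₋₁=1, p₋₂=0, q₋₁=0, q₋₂=1):
  k=0: a=22, p=22, q=1
  k=1: a=3, p=67, q=3
  k=2: a=5, p=357, q=16
  k=3: a=6, p=2209, q=99
  k=4: a=15, p=33492, q=1501

33492/1501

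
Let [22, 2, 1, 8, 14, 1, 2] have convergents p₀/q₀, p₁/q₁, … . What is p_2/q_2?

67/3

Using pₖ = aₖpₖ₋₁ + pₖ₋₂, qₖ = aₖqₖ₋₁ + qₖ₋₂ (with p₋₁=1, p₋₂=0, q₋₁=0, q₋₂=1):
  k=0: a=22, p=22, q=1
  k=1: a=2, p=45, q=2
  k=2: a=1, p=67, q=3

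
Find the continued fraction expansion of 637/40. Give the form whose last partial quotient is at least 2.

[15; 1, 12, 3]

637 = 15*40 + 37
40 = 1*37 + 3
37 = 12*3 + 1
3 = 3*1 + 0  (stop)
So 637/40 = [15; 1, 12, 3].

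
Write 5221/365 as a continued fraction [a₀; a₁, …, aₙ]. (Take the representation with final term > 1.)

[14; 3, 3, 2, 7, 2]

5221 = 14·365 + 111
365 = 3·111 + 32
111 = 3·32 + 15
32 = 2·15 + 2
15 = 7·2 + 1
2 = 2·1 + 0  (stop)
So 5221/365 = [14; 3, 3, 2, 7, 2].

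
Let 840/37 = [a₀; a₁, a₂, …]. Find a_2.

840 = 22·37 + 26   →  a_0 = 22
37 = 1·26 + 11   →  a_1 = 1
26 = 2·11 + 4   →  a_2 = 2

2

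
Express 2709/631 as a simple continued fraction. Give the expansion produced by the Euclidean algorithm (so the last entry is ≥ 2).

2709 = 4*631 + 185
631 = 3*185 + 76
185 = 2*76 + 33
76 = 2*33 + 10
33 = 3*10 + 3
10 = 3*3 + 1
3 = 3*1 + 0  (stop)
So 2709/631 = [4; 3, 2, 2, 3, 3, 3].

[4; 3, 2, 2, 3, 3, 3]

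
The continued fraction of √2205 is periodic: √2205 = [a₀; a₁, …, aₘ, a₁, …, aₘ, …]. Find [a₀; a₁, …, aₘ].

a₀ = ⌊√2205⌋ = 46.
With m₀=0, d₀=1 and mₖ₊₁ = dₖaₖ − mₖ, dₖ₊₁ = (n − mₖ₊₁²)/dₖ, aₖ₊₁ = ⌊(a₀+mₖ₊₁)/dₖ₊₁⌋:
  k=1: m=46, d=89, a=1
  k=2: m=43, d=4, a=22
  k=3: m=45, d=45, a=2
  k=4: m=45, d=4, a=22
  k=5: m=43, d=89, a=1
  k=6: m=46, d=1, a=92
d=1 and a=2a₀=92 at k=6, so the next step gives (m, d) = (46, 89) again — its k=1 value — and the period has length 6.

[46; 1, 22, 2, 22, 1, 92]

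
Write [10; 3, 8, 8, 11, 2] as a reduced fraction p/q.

48701/4719

Using pₖ = aₖpₖ₋₁ + pₖ₋₂ and qₖ = aₖqₖ₋₁ + qₖ₋₂:
  k=0: a=10, p=10, q=1
  k=1: a=3, p=31, q=3
  k=2: a=8, p=258, q=25
  k=3: a=8, p=2095, q=203
  k=4: a=11, p=23303, q=2258
  k=5: a=2, p=48701, q=4719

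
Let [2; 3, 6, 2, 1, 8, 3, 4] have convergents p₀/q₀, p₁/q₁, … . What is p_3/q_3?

Using pₖ = aₖpₖ₋₁ + pₖ₋₂, qₖ = aₖqₖ₋₁ + qₖ₋₂ (with p₋₁=1, p₋₂=0, q₋₁=0, q₋₂=1):
  k=0: a=2, p=2, q=1
  k=1: a=3, p=7, q=3
  k=2: a=6, p=44, q=19
  k=3: a=2, p=95, q=41

95/41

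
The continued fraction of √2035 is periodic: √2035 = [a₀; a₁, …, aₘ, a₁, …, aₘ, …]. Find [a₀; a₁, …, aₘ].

a₀ = ⌊√2035⌋ = 45.

[45; 9, 90]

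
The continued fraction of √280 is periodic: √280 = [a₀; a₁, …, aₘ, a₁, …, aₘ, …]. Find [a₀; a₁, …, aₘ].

[16; 1, 2, 1, 2, 1, 32]

a₀ = ⌊√280⌋ = 16.
With m₀=0, d₀=1 and mₖ₊₁ = dₖaₖ − mₖ, dₖ₊₁ = (n − mₖ₊₁²)/dₖ, aₖ₊₁ = ⌊(a₀+mₖ₊₁)/dₖ₊₁⌋:
  k=1: m=16, d=24, a=1
  k=2: m=8, d=9, a=2
  k=3: m=10, d=20, a=1
  k=4: m=10, d=9, a=2
  k=5: m=8, d=24, a=1
  k=6: m=16, d=1, a=32
d=1 and a=2a₀=32 at k=6, so the next step gives (m, d) = (16, 24) again — its k=1 value — and the period has length 6.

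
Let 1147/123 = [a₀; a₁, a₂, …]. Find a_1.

1147 = 9·123 + 40   →  a_0 = 9
123 = 3·40 + 3   →  a_1 = 3

3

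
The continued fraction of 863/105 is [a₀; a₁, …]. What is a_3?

863 = 8·105 + 23   →  a_0 = 8
105 = 4·23 + 13   →  a_1 = 4
23 = 1·13 + 10   →  a_2 = 1
13 = 1·10 + 3   →  a_3 = 1

1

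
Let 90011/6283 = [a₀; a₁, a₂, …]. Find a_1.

3

90011 = 14·6283 + 2049   →  a_0 = 14
6283 = 3·2049 + 136   →  a_1 = 3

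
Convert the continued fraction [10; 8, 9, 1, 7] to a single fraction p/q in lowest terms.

Using pₖ = aₖpₖ₋₁ + pₖ₋₂ and qₖ = aₖqₖ₋₁ + qₖ₋₂:
  k=0: a=10, p=10, q=1
  k=1: a=8, p=81, q=8
  k=2: a=9, p=739, q=73
  k=3: a=1, p=820, q=81
  k=4: a=7, p=6479, q=640

6479/640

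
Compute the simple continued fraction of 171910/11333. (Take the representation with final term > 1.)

171910 = 15*11333 + 1915
11333 = 5*1915 + 1758
1915 = 1*1758 + 157
1758 = 11*157 + 31
157 = 5*31 + 2
31 = 15*2 + 1
2 = 2*1 + 0  (stop)
So 171910/11333 = [15; 5, 1, 11, 5, 15, 2].

[15; 5, 1, 11, 5, 15, 2]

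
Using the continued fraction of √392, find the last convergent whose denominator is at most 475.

√392 = [19; 1, 3, 1, 38, …] (period length 4).
Convergents:
  p_0/q_0 = 19/1
  p_1/q_1 = 20/1
  p_2/q_2 = 79/4
  p_3/q_3 = 99/5
  p_4/q_4 = 3841/194
  p_5/q_5 = 3940/199
  p_6/q_6 = 15661/791
q_5 = 199 ≤ 475 < 791 = q_6, so the answer is 3940/199.

3940/199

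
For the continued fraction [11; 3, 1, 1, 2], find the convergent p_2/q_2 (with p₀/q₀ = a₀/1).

Using pₖ = aₖpₖ₋₁ + pₖ₋₂, qₖ = aₖqₖ₋₁ + qₖ₋₂ (with p₋₁=1, p₋₂=0, q₋₁=0, q₋₂=1):
  k=0: a=11, p=11, q=1
  k=1: a=3, p=34, q=3
  k=2: a=1, p=45, q=4

45/4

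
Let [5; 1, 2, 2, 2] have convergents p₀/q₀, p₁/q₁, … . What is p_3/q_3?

40/7

Using pₖ = aₖpₖ₋₁ + pₖ₋₂, qₖ = aₖqₖ₋₁ + qₖ₋₂ (with p₋₁=1, p₋₂=0, q₋₁=0, q₋₂=1):
  k=0: a=5, p=5, q=1
  k=1: a=1, p=6, q=1
  k=2: a=2, p=17, q=3
  k=3: a=2, p=40, q=7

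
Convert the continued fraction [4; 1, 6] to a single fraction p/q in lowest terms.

34/7

Using pₖ = aₖpₖ₋₁ + pₖ₋₂ and qₖ = aₖqₖ₋₁ + qₖ₋₂:
  k=0: a=4, p=4, q=1
  k=1: a=1, p=5, q=1
  k=2: a=6, p=34, q=7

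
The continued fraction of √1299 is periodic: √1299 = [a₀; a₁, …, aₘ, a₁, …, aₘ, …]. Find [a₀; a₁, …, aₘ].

a₀ = ⌊√1299⌋ = 36.
With m₀=0, d₀=1 and mₖ₊₁ = dₖaₖ − mₖ, dₖ₊₁ = (n − mₖ₊₁²)/dₖ, aₖ₊₁ = ⌊(a₀+mₖ₊₁)/dₖ₊₁⌋:
  k=1: m=36, d=3, a=24
  k=2: m=36, d=1, a=72
d=1 and a=2a₀=72 at k=2, so the next step gives (m, d) = (36, 3) again — its k=1 value — and the period has length 2.

[36; 24, 72]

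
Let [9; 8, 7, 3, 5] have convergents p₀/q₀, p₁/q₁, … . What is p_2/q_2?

Using pₖ = aₖpₖ₋₁ + pₖ₋₂, qₖ = aₖqₖ₋₁ + qₖ₋₂ (with p₋₁=1, p₋₂=0, q₋₁=0, q₋₂=1):
  k=0: a=9, p=9, q=1
  k=1: a=8, p=73, q=8
  k=2: a=7, p=520, q=57

520/57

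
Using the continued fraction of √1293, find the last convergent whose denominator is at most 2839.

62100/1727

√1293 = [35; 1, 22, 1, 70, …] (period length 4).
Convergents:
  p_0/q_0 = 35/1
  p_1/q_1 = 36/1
  p_2/q_2 = 827/23
  p_3/q_3 = 863/24
  p_4/q_4 = 61237/1703
  p_5/q_5 = 62100/1727
  p_6/q_6 = 1427437/39697
q_5 = 1727 ≤ 2839 < 39697 = q_6, so the answer is 62100/1727.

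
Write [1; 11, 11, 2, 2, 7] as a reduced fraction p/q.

5101/4679

Fold from the inside: start with 7/1.
  2 + 1/7 = 15/7
  2 + 7/15 = 37/15
  11 + 15/37 = 422/37
  11 + 37/422 = 4679/422
  1 + 422/4679 = 5101/4679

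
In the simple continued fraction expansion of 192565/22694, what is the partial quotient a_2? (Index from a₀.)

16

192565 = 8·22694 + 11013   →  a_0 = 8
22694 = 2·11013 + 668   →  a_1 = 2
11013 = 16·668 + 325   →  a_2 = 16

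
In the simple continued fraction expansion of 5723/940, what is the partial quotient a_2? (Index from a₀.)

3

5723 = 6·940 + 83   →  a_0 = 6
940 = 11·83 + 27   →  a_1 = 11
83 = 3·27 + 2   →  a_2 = 3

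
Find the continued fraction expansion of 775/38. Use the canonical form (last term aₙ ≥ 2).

775 = 20×38 + 15
38 = 2×15 + 8
15 = 1×8 + 7
8 = 1×7 + 1
7 = 7×1 + 0  (stop)
So 775/38 = [20; 2, 1, 1, 7].

[20; 2, 1, 1, 7]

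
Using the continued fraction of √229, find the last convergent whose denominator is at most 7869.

51527/3405

√229 = [15; 7, 1, 1, 7, 30, …] (period length 5).
Convergents:
  p_0/q_0 = 15/1
  p_1/q_1 = 106/7
  p_2/q_2 = 121/8
  p_3/q_3 = 227/15
  p_4/q_4 = 1710/113
  p_5/q_5 = 51527/3405
  p_6/q_6 = 362399/23948
q_5 = 3405 ≤ 7869 < 23948 = q_6, so the answer is 51527/3405.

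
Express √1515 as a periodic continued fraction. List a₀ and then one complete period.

[38; 1, 11, 1, 76]

a₀ = ⌊√1515⌋ = 38.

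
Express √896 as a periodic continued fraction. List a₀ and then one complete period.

[29; 1, 13, 1, 58]

a₀ = ⌊√896⌋ = 29.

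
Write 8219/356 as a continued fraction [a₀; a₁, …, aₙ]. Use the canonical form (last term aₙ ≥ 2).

[23; 11, 2, 15]

8219 = 23*356 + 31
356 = 11*31 + 15
31 = 2*15 + 1
15 = 15*1 + 0  (stop)
So 8219/356 = [23; 11, 2, 15].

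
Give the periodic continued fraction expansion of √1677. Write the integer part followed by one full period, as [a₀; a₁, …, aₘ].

a₀ = ⌊√1677⌋ = 40.
With m₀=0, d₀=1 and mₖ₊₁ = dₖaₖ − mₖ, dₖ₊₁ = (n − mₖ₊₁²)/dₖ, aₖ₊₁ = ⌊(a₀+mₖ₊₁)/dₖ₊₁⌋:
  k=1: m=40, d=77, a=1
  k=2: m=37, d=4, a=19
  k=3: m=39, d=39, a=2
  k=4: m=39, d=4, a=19
  k=5: m=37, d=77, a=1
  k=6: m=40, d=1, a=80
d=1 and a=2a₀=80 at k=6, so the next step gives (m, d) = (40, 77) again — its k=1 value — and the period has length 6.

[40; 1, 19, 2, 19, 1, 80]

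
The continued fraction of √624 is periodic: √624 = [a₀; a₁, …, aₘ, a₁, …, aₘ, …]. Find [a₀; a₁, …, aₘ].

[24; 1, 48]

a₀ = ⌊√624⌋ = 24.
With m₀=0, d₀=1 and mₖ₊₁ = dₖaₖ − mₖ, dₖ₊₁ = (n − mₖ₊₁²)/dₖ, aₖ₊₁ = ⌊(a₀+mₖ₊₁)/dₖ₊₁⌋:
  k=1: m=24, d=48, a=1
  k=2: m=24, d=1, a=48
d=1 and a=2a₀=48 at k=2, so the next step gives (m, d) = (24, 48) again — its k=1 value — and the period has length 2.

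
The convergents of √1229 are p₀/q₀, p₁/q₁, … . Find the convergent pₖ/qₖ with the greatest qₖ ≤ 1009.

√1229 = [35; 17, 1, 1, 17, 70, …] (period length 5).
Convergents:
  p_0/q_0 = 35/1
  p_1/q_1 = 596/17
  p_2/q_2 = 631/18
  p_3/q_3 = 1227/35
  p_4/q_4 = 21490/613
  p_5/q_5 = 1505527/42945
q_4 = 613 ≤ 1009 < 42945 = q_5, so the answer is 21490/613.

21490/613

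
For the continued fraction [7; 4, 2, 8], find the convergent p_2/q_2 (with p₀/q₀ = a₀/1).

65/9

Using pₖ = aₖpₖ₋₁ + pₖ₋₂, qₖ = aₖqₖ₋₁ + qₖ₋₂ (with p₋₁=1, p₋₂=0, q₋₁=0, q₋₂=1):
  k=0: a=7, p=7, q=1
  k=1: a=4, p=29, q=4
  k=2: a=2, p=65, q=9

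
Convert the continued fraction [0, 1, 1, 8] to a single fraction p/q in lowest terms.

Fold from the inside: start with 8/1.
  1 + 1/8 = 9/8
  1 + 8/9 = 17/9
  0 + 9/17 = 9/17

9/17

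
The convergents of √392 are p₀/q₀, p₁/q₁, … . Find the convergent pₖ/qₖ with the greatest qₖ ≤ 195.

3841/194

√392 = [19; 1, 3, 1, 38, …] (period length 4).
Convergents:
  p_0/q_0 = 19/1
  p_1/q_1 = 20/1
  p_2/q_2 = 79/4
  p_3/q_3 = 99/5
  p_4/q_4 = 3841/194
  p_5/q_5 = 3940/199
q_4 = 194 ≤ 195 < 199 = q_5, so the answer is 3841/194.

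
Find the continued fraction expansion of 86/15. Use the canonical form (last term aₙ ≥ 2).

86 = 5×15 + 11
15 = 1×11 + 4
11 = 2×4 + 3
4 = 1×3 + 1
3 = 3×1 + 0  (stop)
So 86/15 = [5; 1, 2, 1, 3].

[5; 1, 2, 1, 3]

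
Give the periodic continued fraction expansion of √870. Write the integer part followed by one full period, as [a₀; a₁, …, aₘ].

[29; 2, 58]

a₀ = ⌊√870⌋ = 29.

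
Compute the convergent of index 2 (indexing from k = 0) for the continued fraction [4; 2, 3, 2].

Using pₖ = aₖpₖ₋₁ + pₖ₋₂, qₖ = aₖqₖ₋₁ + qₖ₋₂ (with p₋₁=1, p₋₂=0, q₋₁=0, q₋₂=1):
  k=0: a=4, p=4, q=1
  k=1: a=2, p=9, q=2
  k=2: a=3, p=31, q=7

31/7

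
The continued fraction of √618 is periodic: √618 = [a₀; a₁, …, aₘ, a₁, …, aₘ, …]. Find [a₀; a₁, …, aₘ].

a₀ = ⌊√618⌋ = 24.
With m₀=0, d₀=1 and mₖ₊₁ = dₖaₖ − mₖ, dₖ₊₁ = (n − mₖ₊₁²)/dₖ, aₖ₊₁ = ⌊(a₀+mₖ₊₁)/dₖ₊₁⌋:
  k=1: m=24, d=42, a=1
  k=2: m=18, d=7, a=6
  k=3: m=24, d=6, a=8
  k=4: m=24, d=7, a=6
  k=5: m=18, d=42, a=1
  k=6: m=24, d=1, a=48
d=1 and a=2a₀=48 at k=6, so the next step gives (m, d) = (24, 42) again — its k=1 value — and the period has length 6.

[24; 1, 6, 8, 6, 1, 48]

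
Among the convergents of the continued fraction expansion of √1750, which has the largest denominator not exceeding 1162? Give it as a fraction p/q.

√1750 = [41; 1, 4, 1, 82, …] (period length 4).
Convergents:
  p_0/q_0 = 41/1
  p_1/q_1 = 42/1
  p_2/q_2 = 209/5
  p_3/q_3 = 251/6
  p_4/q_4 = 20791/497
  p_5/q_5 = 21042/503
  p_6/q_6 = 104959/2509
q_5 = 503 ≤ 1162 < 2509 = q_6, so the answer is 21042/503.

21042/503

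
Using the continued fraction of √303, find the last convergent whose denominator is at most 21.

√303 = [17; 2, 2, 5, 2, 2, 34, …] (period length 6).
Convergents:
  p_0/q_0 = 17/1
  p_1/q_1 = 35/2
  p_2/q_2 = 87/5
  p_3/q_3 = 470/27
q_2 = 5 ≤ 21 < 27 = q_3, so the answer is 87/5.

87/5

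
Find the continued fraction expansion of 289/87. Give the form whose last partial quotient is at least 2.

[3; 3, 9, 3]

289 = 3*87 + 28
87 = 3*28 + 3
28 = 9*3 + 1
3 = 3*1 + 0  (stop)
So 289/87 = [3; 3, 9, 3].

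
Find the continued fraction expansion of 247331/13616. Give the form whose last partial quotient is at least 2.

247331 = 18×13616 + 2243
13616 = 6×2243 + 158
2243 = 14×158 + 31
158 = 5×31 + 3
31 = 10×3 + 1
3 = 3×1 + 0  (stop)
So 247331/13616 = [18; 6, 14, 5, 10, 3].

[18; 6, 14, 5, 10, 3]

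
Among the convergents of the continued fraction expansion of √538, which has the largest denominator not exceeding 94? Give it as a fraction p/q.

√538 = [23; 5, 7, 1, 1, 7, 5, 46, …] (period length 7).
Convergents:
  p_0/q_0 = 23/1
  p_1/q_1 = 116/5
  p_2/q_2 = 835/36
  p_3/q_3 = 951/41
  p_4/q_4 = 1786/77
  p_5/q_5 = 13453/580
q_4 = 77 ≤ 94 < 580 = q_5, so the answer is 1786/77.

1786/77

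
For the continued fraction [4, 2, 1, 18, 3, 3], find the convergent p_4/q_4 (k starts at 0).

Using pₖ = aₖpₖ₋₁ + pₖ₋₂, qₖ = aₖqₖ₋₁ + qₖ₋₂ (with p₋₁=1, p₋₂=0, q₋₁=0, q₋₂=1):
  k=0: a=4, p=4, q=1
  k=1: a=2, p=9, q=2
  k=2: a=1, p=13, q=3
  k=3: a=18, p=243, q=56
  k=4: a=3, p=742, q=171

742/171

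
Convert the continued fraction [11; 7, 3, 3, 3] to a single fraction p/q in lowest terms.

2684/241

Using pₖ = aₖpₖ₋₁ + pₖ₋₂ and qₖ = aₖqₖ₋₁ + qₖ₋₂:
  k=0: a=11, p=11, q=1
  k=1: a=7, p=78, q=7
  k=2: a=3, p=245, q=22
  k=3: a=3, p=813, q=73
  k=4: a=3, p=2684, q=241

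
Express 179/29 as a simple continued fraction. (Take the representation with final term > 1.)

[6; 5, 1, 4]

179 = 6*29 + 5
29 = 5*5 + 4
5 = 1*4 + 1
4 = 4*1 + 0  (stop)
So 179/29 = [6; 5, 1, 4].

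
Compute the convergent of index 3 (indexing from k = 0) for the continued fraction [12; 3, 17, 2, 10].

Using pₖ = aₖpₖ₋₁ + pₖ₋₂, qₖ = aₖqₖ₋₁ + qₖ₋₂ (with p₋₁=1, p₋₂=0, q₋₁=0, q₋₂=1):
  k=0: a=12, p=12, q=1
  k=1: a=3, p=37, q=3
  k=2: a=17, p=641, q=52
  k=3: a=2, p=1319, q=107

1319/107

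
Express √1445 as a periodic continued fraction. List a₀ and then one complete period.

[38; 76]

a₀ = ⌊√1445⌋ = 38.
With m₀=0, d₀=1 and mₖ₊₁ = dₖaₖ − mₖ, dₖ₊₁ = (n − mₖ₊₁²)/dₖ, aₖ₊₁ = ⌊(a₀+mₖ₊₁)/dₖ₊₁⌋:
  k=1: m=38, d=1, a=76
d=1 and a=2a₀=76 at k=1, so the next step gives (m, d) = (38, 1) again — its k=1 value — and the period has length 1.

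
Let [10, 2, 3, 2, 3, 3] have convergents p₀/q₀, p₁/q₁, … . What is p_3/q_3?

Using pₖ = aₖpₖ₋₁ + pₖ₋₂, qₖ = aₖqₖ₋₁ + qₖ₋₂ (with p₋₁=1, p₋₂=0, q₋₁=0, q₋₂=1):
  k=0: a=10, p=10, q=1
  k=1: a=2, p=21, q=2
  k=2: a=3, p=73, q=7
  k=3: a=2, p=167, q=16

167/16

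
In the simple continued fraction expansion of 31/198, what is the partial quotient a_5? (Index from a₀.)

31 = 0·198 + 31   →  a_0 = 0
198 = 6·31 + 12   →  a_1 = 6
31 = 2·12 + 7   →  a_2 = 2
12 = 1·7 + 5   →  a_3 = 1
7 = 1·5 + 2   →  a_4 = 1
5 = 2·2 + 1   →  a_5 = 2

2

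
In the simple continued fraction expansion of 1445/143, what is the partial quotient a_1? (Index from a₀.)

1445 = 10·143 + 15   →  a_0 = 10
143 = 9·15 + 8   →  a_1 = 9

9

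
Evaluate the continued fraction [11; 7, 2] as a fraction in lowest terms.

167/15

Using pₖ = aₖpₖ₋₁ + pₖ₋₂ and qₖ = aₖqₖ₋₁ + qₖ₋₂:
  k=0: a=11, p=11, q=1
  k=1: a=7, p=78, q=7
  k=2: a=2, p=167, q=15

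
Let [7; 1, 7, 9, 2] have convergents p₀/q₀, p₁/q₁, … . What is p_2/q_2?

Using pₖ = aₖpₖ₋₁ + pₖ₋₂, qₖ = aₖqₖ₋₁ + qₖ₋₂ (with p₋₁=1, p₋₂=0, q₋₁=0, q₋₂=1):
  k=0: a=7, p=7, q=1
  k=1: a=1, p=8, q=1
  k=2: a=7, p=63, q=8

63/8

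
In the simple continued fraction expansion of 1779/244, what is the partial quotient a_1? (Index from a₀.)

1779 = 7·244 + 71   →  a_0 = 7
244 = 3·71 + 31   →  a_1 = 3

3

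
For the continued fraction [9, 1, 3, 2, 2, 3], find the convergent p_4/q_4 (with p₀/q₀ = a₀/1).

Using pₖ = aₖpₖ₋₁ + pₖ₋₂, qₖ = aₖqₖ₋₁ + qₖ₋₂ (with p₋₁=1, p₋₂=0, q₋₁=0, q₋₂=1):
  k=0: a=9, p=9, q=1
  k=1: a=1, p=10, q=1
  k=2: a=3, p=39, q=4
  k=3: a=2, p=88, q=9
  k=4: a=2, p=215, q=22

215/22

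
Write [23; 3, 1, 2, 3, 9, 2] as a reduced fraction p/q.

Using pₖ = aₖpₖ₋₁ + pₖ₋₂ and qₖ = aₖqₖ₋₁ + qₖ₋₂:
  k=0: a=23, p=23, q=1
  k=1: a=3, p=70, q=3
  k=2: a=1, p=93, q=4
  k=3: a=2, p=256, q=11
  k=4: a=3, p=861, q=37
  k=5: a=9, p=8005, q=344
  k=6: a=2, p=16871, q=725

16871/725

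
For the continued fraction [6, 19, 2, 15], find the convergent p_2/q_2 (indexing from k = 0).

236/39

Using pₖ = aₖpₖ₋₁ + pₖ₋₂, qₖ = aₖqₖ₋₁ + qₖ₋₂ (with p₋₁=1, p₋₂=0, q₋₁=0, q₋₂=1):
  k=0: a=6, p=6, q=1
  k=1: a=19, p=115, q=19
  k=2: a=2, p=236, q=39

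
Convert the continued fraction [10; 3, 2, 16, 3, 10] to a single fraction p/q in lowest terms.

37393/3635

Using pₖ = aₖpₖ₋₁ + pₖ₋₂ and qₖ = aₖqₖ₋₁ + qₖ₋₂:
  k=0: a=10, p=10, q=1
  k=1: a=3, p=31, q=3
  k=2: a=2, p=72, q=7
  k=3: a=16, p=1183, q=115
  k=4: a=3, p=3621, q=352
  k=5: a=10, p=37393, q=3635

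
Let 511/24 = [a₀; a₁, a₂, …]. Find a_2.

2

511 = 21·24 + 7   →  a_0 = 21
24 = 3·7 + 3   →  a_1 = 3
7 = 2·3 + 1   →  a_2 = 2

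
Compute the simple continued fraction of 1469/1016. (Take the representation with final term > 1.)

1469 = 1×1016 + 453
1016 = 2×453 + 110
453 = 4×110 + 13
110 = 8×13 + 6
13 = 2×6 + 1
6 = 6×1 + 0  (stop)
So 1469/1016 = [1; 2, 4, 8, 2, 6].

[1; 2, 4, 8, 2, 6]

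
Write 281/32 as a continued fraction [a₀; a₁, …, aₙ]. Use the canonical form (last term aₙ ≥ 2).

281 = 8*32 + 25
32 = 1*25 + 7
25 = 3*7 + 4
7 = 1*4 + 3
4 = 1*3 + 1
3 = 3*1 + 0  (stop)
So 281/32 = [8; 1, 3, 1, 1, 3].

[8; 1, 3, 1, 1, 3]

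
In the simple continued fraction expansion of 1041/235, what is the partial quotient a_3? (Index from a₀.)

1041 = 4·235 + 101   →  a_0 = 4
235 = 2·101 + 33   →  a_1 = 2
101 = 3·33 + 2   →  a_2 = 3
33 = 16·2 + 1   →  a_3 = 16

16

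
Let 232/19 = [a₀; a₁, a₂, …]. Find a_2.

1

232 = 12·19 + 4   →  a_0 = 12
19 = 4·4 + 3   →  a_1 = 4
4 = 1·3 + 1   →  a_2 = 1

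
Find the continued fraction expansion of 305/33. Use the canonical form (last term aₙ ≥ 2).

[9; 4, 8]

305 = 9×33 + 8
33 = 4×8 + 1
8 = 8×1 + 0  (stop)
So 305/33 = [9; 4, 8].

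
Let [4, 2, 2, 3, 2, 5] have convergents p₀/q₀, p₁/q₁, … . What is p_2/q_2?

Using pₖ = aₖpₖ₋₁ + pₖ₋₂, qₖ = aₖqₖ₋₁ + qₖ₋₂ (with p₋₁=1, p₋₂=0, q₋₁=0, q₋₂=1):
  k=0: a=4, p=4, q=1
  k=1: a=2, p=9, q=2
  k=2: a=2, p=22, q=5

22/5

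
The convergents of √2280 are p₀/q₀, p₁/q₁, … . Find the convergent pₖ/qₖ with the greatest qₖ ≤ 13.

191/4

√2280 = [47; 1, 2, 1, 94, …] (period length 4).
Convergents:
  p_0/q_0 = 47/1
  p_1/q_1 = 48/1
  p_2/q_2 = 143/3
  p_3/q_3 = 191/4
  p_4/q_4 = 18097/379
q_3 = 4 ≤ 13 < 379 = q_4, so the answer is 191/4.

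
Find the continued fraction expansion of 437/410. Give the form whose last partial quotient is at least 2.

437 = 1*410 + 27
410 = 15*27 + 5
27 = 5*5 + 2
5 = 2*2 + 1
2 = 2*1 + 0  (stop)
So 437/410 = [1; 15, 5, 2, 2].

[1; 15, 5, 2, 2]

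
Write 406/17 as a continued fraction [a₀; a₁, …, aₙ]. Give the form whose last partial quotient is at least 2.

[23; 1, 7, 2]

406 = 23*17 + 15
17 = 1*15 + 2
15 = 7*2 + 1
2 = 2*1 + 0  (stop)
So 406/17 = [23; 1, 7, 2].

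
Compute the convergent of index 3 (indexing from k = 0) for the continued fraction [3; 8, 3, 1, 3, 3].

103/33

Using pₖ = aₖpₖ₋₁ + pₖ₋₂, qₖ = aₖqₖ₋₁ + qₖ₋₂ (with p₋₁=1, p₋₂=0, q₋₁=0, q₋₂=1):
  k=0: a=3, p=3, q=1
  k=1: a=8, p=25, q=8
  k=2: a=3, p=78, q=25
  k=3: a=1, p=103, q=33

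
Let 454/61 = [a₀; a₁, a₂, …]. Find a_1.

2

454 = 7·61 + 27   →  a_0 = 7
61 = 2·27 + 7   →  a_1 = 2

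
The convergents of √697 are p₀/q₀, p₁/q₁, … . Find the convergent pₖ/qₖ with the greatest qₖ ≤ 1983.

34849/1320

√697 = [26; 2, 2, 52, …] (period length 3).
Convergents:
  p_0/q_0 = 26/1
  p_1/q_1 = 53/2
  p_2/q_2 = 132/5
  p_3/q_3 = 6917/262
  p_4/q_4 = 13966/529
  p_5/q_5 = 34849/1320
  p_6/q_6 = 1826114/69169
q_5 = 1320 ≤ 1983 < 69169 = q_6, so the answer is 34849/1320.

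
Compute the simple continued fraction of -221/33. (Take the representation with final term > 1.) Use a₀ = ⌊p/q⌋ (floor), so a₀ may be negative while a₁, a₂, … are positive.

[-7; 3, 3, 3]

-221 = -7·33 + 10
33 = 3·10 + 3
10 = 3·3 + 1
3 = 3·1 + 0  (stop)
So -221/33 = [-7; 3, 3, 3].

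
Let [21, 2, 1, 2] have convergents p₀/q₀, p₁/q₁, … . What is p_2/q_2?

Using pₖ = aₖpₖ₋₁ + pₖ₋₂, qₖ = aₖqₖ₋₁ + qₖ₋₂ (with p₋₁=1, p₋₂=0, q₋₁=0, q₋₂=1):
  k=0: a=21, p=21, q=1
  k=1: a=2, p=43, q=2
  k=2: a=1, p=64, q=3

64/3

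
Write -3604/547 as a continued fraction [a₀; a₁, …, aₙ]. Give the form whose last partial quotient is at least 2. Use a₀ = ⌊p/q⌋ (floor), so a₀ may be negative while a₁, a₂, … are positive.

[-7; 2, 2, 3, 7, 1, 3]

-3604 = -7×547 + 225
547 = 2×225 + 97
225 = 2×97 + 31
97 = 3×31 + 4
31 = 7×4 + 3
4 = 1×3 + 1
3 = 3×1 + 0  (stop)
So -3604/547 = [-7; 2, 2, 3, 7, 1, 3].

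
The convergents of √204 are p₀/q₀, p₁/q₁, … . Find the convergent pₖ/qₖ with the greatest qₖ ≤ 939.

√204 = [14; 3, 1, 1, 6, 1, 1, 3, 28, …] (period length 8).
Convergents:
  p_0/q_0 = 14/1
  p_1/q_1 = 43/3
  p_2/q_2 = 57/4
  p_3/q_3 = 100/7
  p_4/q_4 = 657/46
  p_5/q_5 = 757/53
  p_6/q_6 = 1414/99
  p_7/q_7 = 4999/350
  p_8/q_8 = 141386/9899
q_7 = 350 ≤ 939 < 9899 = q_8, so the answer is 4999/350.

4999/350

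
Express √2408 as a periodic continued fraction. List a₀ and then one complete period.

[49; 14, 98]

a₀ = ⌊√2408⌋ = 49.
With m₀=0, d₀=1 and mₖ₊₁ = dₖaₖ − mₖ, dₖ₊₁ = (n − mₖ₊₁²)/dₖ, aₖ₊₁ = ⌊(a₀+mₖ₊₁)/dₖ₊₁⌋:
  k=1: m=49, d=7, a=14
  k=2: m=49, d=1, a=98
d=1 and a=2a₀=98 at k=2, so the next step gives (m, d) = (49, 7) again — its k=1 value — and the period has length 2.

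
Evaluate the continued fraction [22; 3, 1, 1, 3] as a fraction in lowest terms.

Fold from the inside: start with 3/1.
  1 + 1/3 = 4/3
  1 + 3/4 = 7/4
  3 + 4/7 = 25/7
  22 + 7/25 = 557/25

557/25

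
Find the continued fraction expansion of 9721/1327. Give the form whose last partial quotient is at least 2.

9721 = 7×1327 + 432
1327 = 3×432 + 31
432 = 13×31 + 29
31 = 1×29 + 2
29 = 14×2 + 1
2 = 2×1 + 0  (stop)
So 9721/1327 = [7; 3, 13, 1, 14, 2].

[7; 3, 13, 1, 14, 2]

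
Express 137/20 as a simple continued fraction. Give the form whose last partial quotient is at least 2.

[6; 1, 5, 1, 2]

137 = 6*20 + 17
20 = 1*17 + 3
17 = 5*3 + 2
3 = 1*2 + 1
2 = 2*1 + 0  (stop)
So 137/20 = [6; 1, 5, 1, 2].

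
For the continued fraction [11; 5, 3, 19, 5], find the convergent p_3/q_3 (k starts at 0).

3457/309

Using pₖ = aₖpₖ₋₁ + pₖ₋₂, qₖ = aₖqₖ₋₁ + qₖ₋₂ (with p₋₁=1, p₋₂=0, q₋₁=0, q₋₂=1):
  k=0: a=11, p=11, q=1
  k=1: a=5, p=56, q=5
  k=2: a=3, p=179, q=16
  k=3: a=19, p=3457, q=309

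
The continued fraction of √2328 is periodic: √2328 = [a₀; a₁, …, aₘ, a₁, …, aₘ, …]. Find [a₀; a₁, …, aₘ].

a₀ = ⌊√2328⌋ = 48.
With m₀=0, d₀=1 and mₖ₊₁ = dₖaₖ − mₖ, dₖ₊₁ = (n − mₖ₊₁²)/dₖ, aₖ₊₁ = ⌊(a₀+mₖ₊₁)/dₖ₊₁⌋:
  k=1: m=48, d=24, a=4
  k=2: m=48, d=1, a=96
d=1 and a=2a₀=96 at k=2, so the next step gives (m, d) = (48, 24) again — its k=1 value — and the period has length 2.

[48; 4, 96]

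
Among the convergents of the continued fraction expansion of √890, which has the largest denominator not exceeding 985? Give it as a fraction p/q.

10710/359

√890 = [29; 1, 4, 1, 58, …] (period length 4).
Convergents:
  p_0/q_0 = 29/1
  p_1/q_1 = 30/1
  p_2/q_2 = 149/5
  p_3/q_3 = 179/6
  p_4/q_4 = 10531/353
  p_5/q_5 = 10710/359
  p_6/q_6 = 53371/1789
q_5 = 359 ≤ 985 < 1789 = q_6, so the answer is 10710/359.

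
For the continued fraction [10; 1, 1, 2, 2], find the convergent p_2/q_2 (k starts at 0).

21/2

Using pₖ = aₖpₖ₋₁ + pₖ₋₂, qₖ = aₖqₖ₋₁ + qₖ₋₂ (with p₋₁=1, p₋₂=0, q₋₁=0, q₋₂=1):
  k=0: a=10, p=10, q=1
  k=1: a=1, p=11, q=1
  k=2: a=1, p=21, q=2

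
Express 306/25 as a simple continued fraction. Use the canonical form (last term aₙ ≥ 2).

306 = 12·25 + 6
25 = 4·6 + 1
6 = 6·1 + 0  (stop)
So 306/25 = [12; 4, 6].

[12; 4, 6]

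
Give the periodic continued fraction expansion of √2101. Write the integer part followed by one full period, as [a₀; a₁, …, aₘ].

a₀ = ⌊√2101⌋ = 45.

[45; 1, 5, 8, 5, 1, 90]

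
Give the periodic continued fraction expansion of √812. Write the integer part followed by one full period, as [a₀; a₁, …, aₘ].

[28; 2, 56]

a₀ = ⌊√812⌋ = 28.
With m₀=0, d₀=1 and mₖ₊₁ = dₖaₖ − mₖ, dₖ₊₁ = (n − mₖ₊₁²)/dₖ, aₖ₊₁ = ⌊(a₀+mₖ₊₁)/dₖ₊₁⌋:
  k=1: m=28, d=28, a=2
  k=2: m=28, d=1, a=56
d=1 and a=2a₀=56 at k=2, so the next step gives (m, d) = (28, 28) again — its k=1 value — and the period has length 2.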